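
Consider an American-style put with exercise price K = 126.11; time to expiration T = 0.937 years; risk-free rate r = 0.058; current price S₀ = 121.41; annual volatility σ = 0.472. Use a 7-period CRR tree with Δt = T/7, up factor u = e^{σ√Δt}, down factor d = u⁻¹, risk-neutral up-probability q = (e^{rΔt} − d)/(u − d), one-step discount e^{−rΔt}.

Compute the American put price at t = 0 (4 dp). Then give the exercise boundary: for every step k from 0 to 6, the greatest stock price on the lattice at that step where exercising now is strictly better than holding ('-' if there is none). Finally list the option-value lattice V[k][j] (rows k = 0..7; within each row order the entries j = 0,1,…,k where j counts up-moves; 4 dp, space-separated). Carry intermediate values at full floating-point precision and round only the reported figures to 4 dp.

price = 22.1941
boundary = - - - 72.3206 60.8505 72.3206 85.9527
tree:
22.1941
30.8709 13.1321
41.5287 19.7986 6.1058
53.7894 28.8889 10.2486 1.7060
65.2595 40.4548 16.7982 3.3024 0.0000
74.9104 53.7894 26.6313 6.3928 0.0000 0.0000
83.0306 65.2595 40.1573 12.3751 0.0000 0.0000 0.0000
89.8630 74.9104 53.7894 23.9556 0.0000 0.0000 0.0000 0.0000

params: Δt=0.13386 u=1.18850 d=0.84140 q=0.47939 e^(-rΔt)=0.99227
t_7 payoffs: 89.8630 74.9104 53.7894 23.9556 0.0000 0.0000 0.0000 0.0000
t_6: node(6,0) S=43.0794 payoff=83.0306 vs cont=82.0554 → 83.0306 [stop]  node(6,1) S=60.8505 payoff=65.2595 vs cont=64.2842 → 65.2595 [stop]  node(6,2) S=85.9527 payoff=40.1573 vs cont=39.1820 → 40.1573 [stop]  node(6,3) S=121.4100 payoff=4.7000 vs cont=12.3751 → 12.3751 [wait]  node(6,4) S=171.4942 payoff=0.0000 vs cont=0.0000 → 0.0000 [wait]  node(6,5) S=242.2393 payoff=0.0000 vs cont=0.0000 → 0.0000 [wait]  node(6,6) S=342.1683 payoff=0.0000 vs cont=0.0000 → 0.0000 [wait]  ⇒ S*(6)=85.9527
t_5: node(5,0) S=51.1996 payoff=74.9104 vs cont=73.9351 → 74.9104 [stop]  node(5,1) S=72.3206 payoff=53.7894 vs cont=52.8141 → 53.7894 [stop]  node(5,2) S=102.1544 payoff=23.9556 vs cont=26.6313 → 26.6313 [wait]  node(5,3) S=144.2952 payoff=0.0000 vs cont=6.3928 → 6.3928 [wait]  node(5,4) S=203.8201 payoff=0.0000 vs cont=0.0000 → 0.0000 [wait]  node(5,5) S=287.9004 payoff=0.0000 vs cont=0.0000 → 0.0000 [wait]  ⇒ S*(5)=72.3206
t_4: node(4,0) S=60.8505 payoff=65.2595 vs cont=64.2842 → 65.2595 [stop]  node(4,1) S=85.9527 payoff=40.1573 vs cont=40.4548 → 40.4548 [wait]  node(4,2) S=121.4100 payoff=4.7000 vs cont=16.7982 → 16.7982 [wait]  node(4,3) S=171.4942 payoff=0.0000 vs cont=3.3024 → 3.3024 [wait]  node(4,4) S=242.2393 payoff=0.0000 vs cont=0.0000 → 0.0000 [wait]  ⇒ S*(4)=60.8505
t_3: node(3,0) S=72.3206 payoff=53.7894 vs cont=52.9556 → 53.7894 [stop]  node(3,1) S=102.1544 payoff=23.9556 vs cont=28.8889 → 28.8889 [wait]  node(3,2) S=144.2952 payoff=0.0000 vs cont=10.2486 → 10.2486 [wait]  node(3,3) S=203.8201 payoff=0.0000 vs cont=1.7060 → 1.7060 [wait]  ⇒ S*(3)=72.3206
t_2: node(2,0) S=85.9527 payoff=40.1573 vs cont=41.5287 → 41.5287 [wait]  node(2,1) S=121.4100 payoff=4.7000 vs cont=19.7986 → 19.7986 [wait]  node(2,2) S=171.4942 payoff=0.0000 vs cont=6.1058 → 6.1058 [wait]  ⇒ S*(2)=-
t_1: node(1,0) S=102.1544 payoff=23.9556 vs cont=30.8709 → 30.8709 [wait]  node(1,1) S=144.2952 payoff=0.0000 vs cont=13.1321 → 13.1321 [wait]  ⇒ S*(1)=-
t_0: node(0,0) S=121.4100 payoff=4.7000 vs cont=22.1941 → 22.1941 [wait]  ⇒ S*(0)=-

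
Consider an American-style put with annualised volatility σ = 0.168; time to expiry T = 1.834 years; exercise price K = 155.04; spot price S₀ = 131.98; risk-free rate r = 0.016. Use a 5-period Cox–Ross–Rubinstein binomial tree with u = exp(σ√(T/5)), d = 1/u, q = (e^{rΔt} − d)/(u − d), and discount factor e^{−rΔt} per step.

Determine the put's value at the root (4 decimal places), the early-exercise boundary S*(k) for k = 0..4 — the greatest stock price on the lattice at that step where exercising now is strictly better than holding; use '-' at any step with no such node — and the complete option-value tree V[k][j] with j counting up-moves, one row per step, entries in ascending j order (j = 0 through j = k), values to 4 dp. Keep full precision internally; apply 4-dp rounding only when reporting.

Δt=0.36680, u=1.10710, d=0.90326, q=0.50346, disc=e^(-rΔt)=0.99415
k=5 terminal: V=max(K-S,0) → 75.6865 57.7781 35.8281 8.9244 0.0000 0.0000
k=4: j=0 S=87.8526 intr=67.1874 cont=66.2802 V=67.1874[EX]; j=1 S=107.6791 intr=47.3609 cont=46.4537 V=47.3609[EX]; j=2 S=131.9800 intr=23.0600 cont=22.1528 V=23.0600[EX]; j=3 S=161.7651 intr=0.0000 cont=4.4054 V=4.4054[hold]; j=4 S=198.2721 intr=0.0000 cont=0.0000 V=0.0000[hold]  S*(4)=131.9800
k=3: j=0 S=97.2619 intr=57.7781 cont=56.8708 V=57.7781[EX]; j=1 S=119.2119 intr=35.8281 cont=34.9208 V=35.8281[EX]; j=2 S=146.1156 intr=8.9244 cont=13.5882 V=13.5882[hold]; j=3 S=179.0908 intr=0.0000 cont=2.1747 V=2.1747[hold]  S*(3)=119.2119
k=2: j=0 S=107.6791 intr=47.3609 cont=46.4537 V=47.3609[EX]; j=1 S=131.9800 intr=23.0600 cont=24.4870 V=24.4870[hold]; j=2 S=161.7651 intr=0.0000 cont=7.7960 V=7.7960[hold]  S*(2)=107.6791
k=1: j=0 S=119.2119 intr=35.8281 cont=35.6351 V=35.8281[EX]; j=1 S=146.1156 intr=8.9244 cont=15.9897 V=15.9897[hold]  S*(1)=119.2119
k=0: j=0 S=131.9800 intr=23.0600 cont=25.6890 V=25.6890[hold]  S*(0)=-

price = 25.6890
boundary = - 119.2119 107.6791 119.2119 131.9800
tree:
25.6890
35.8281 15.9897
47.3609 24.4870 7.7960
57.7781 35.8281 13.5882 2.1747
67.1874 47.3609 23.0600 4.4054 0.0000
75.6865 57.7781 35.8281 8.9244 0.0000 0.0000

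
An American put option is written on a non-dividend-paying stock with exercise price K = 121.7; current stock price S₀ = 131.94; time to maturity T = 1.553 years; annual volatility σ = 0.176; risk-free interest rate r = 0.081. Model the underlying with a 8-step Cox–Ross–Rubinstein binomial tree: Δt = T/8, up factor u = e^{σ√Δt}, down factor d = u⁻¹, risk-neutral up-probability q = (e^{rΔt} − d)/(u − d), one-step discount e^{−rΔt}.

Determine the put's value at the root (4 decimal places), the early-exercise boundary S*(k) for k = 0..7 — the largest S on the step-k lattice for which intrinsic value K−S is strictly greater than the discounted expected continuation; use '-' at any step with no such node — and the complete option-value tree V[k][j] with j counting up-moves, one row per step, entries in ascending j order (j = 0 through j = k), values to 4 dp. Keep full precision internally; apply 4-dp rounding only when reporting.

price = 3.1610
boundary = - - - 104.5549 96.7536 104.5549 96.7536 104.5549
tree:
3.1610
5.7153 1.4178
10.0545 2.7633 0.4929
17.1451 5.2503 1.0575 0.1019
24.9464 9.6701 2.2279 0.2481 0.0000
32.1656 17.1451 4.5801 0.6041 0.0000 0.0000
38.8462 24.9464 9.0963 1.4705 0.0000 0.0000 0.0000
45.0283 32.1656 17.1451 3.5798 0.0000 0.0000 0.0000 0.0000
50.7491 38.8462 24.9464 8.7147 0.0000 0.0000 0.0000 0.0000 0.0000

Δt=0.19412, u=1.08063, d=0.92539, q=0.58271, disc=e^(-rΔt)=0.98440
k=8 terminal: V=max(K-S,0) → 50.7491 38.8462 24.9464 8.7147 0.0000 0.0000 0.0000 0.0000 0.0000
k=7: j=0 S=76.6717 intr=45.0283 cont=43.1296 V=45.0283[EX]; j=1 S=89.5344 intr=32.1656 cont=30.2670 V=32.1656[EX]; j=2 S=104.5549 intr=17.1451 cont=15.2464 V=17.1451[EX]; j=3 S=122.0954 intr=0.0000 cont=3.5798 V=3.5798[hold]; j=4 S=142.5784 intr=0.0000 cont=0.0000 V=0.0000[hold]; j=5 S=166.4978 intr=0.0000 cont=0.0000 V=0.0000[hold]; j=6 S=194.4299 intr=0.0000 cont=0.0000 V=0.0000[hold]; j=7 S=227.0481 intr=0.0000 cont=0.0000 V=0.0000[hold]  S*(7)=104.5549
k=6: j=0 S=82.8538 intr=38.8462 cont=36.9475 V=38.8462[EX]; j=1 S=96.7536 intr=24.9464 cont=23.0477 V=24.9464[EX]; j=2 S=112.9853 intr=8.7147 cont=9.0963 V=9.0963[hold]; j=3 S=131.9400 intr=0.0000 cont=1.4705 V=1.4705[hold]; j=4 S=154.0746 intr=0.0000 cont=0.0000 V=0.0000[hold]; j=5 S=179.9226 intr=0.0000 cont=0.0000 V=0.0000[hold]; j=6 S=210.1070 intr=0.0000 cont=0.0000 V=0.0000[hold]  S*(6)=96.7536
k=5: j=0 S=89.5344 intr=32.1656 cont=30.2670 V=32.1656[EX]; j=1 S=104.5549 intr=17.1451 cont=15.4653 V=17.1451[EX]; j=2 S=122.0954 intr=0.0000 cont=4.5801 V=4.5801[hold]; j=3 S=142.5784 intr=0.0000 cont=0.6041 V=0.6041[hold]; j=4 S=166.4978 intr=0.0000 cont=0.0000 V=0.0000[hold]; j=5 S=194.4299 intr=0.0000 cont=0.0000 V=0.0000[hold]  S*(5)=104.5549
k=4: j=0 S=96.7536 intr=24.9464 cont=23.0477 V=24.9464[EX]; j=1 S=112.9853 intr=8.7147 cont=9.6701 V=9.6701[hold]; j=2 S=131.9400 intr=0.0000 cont=2.2279 V=2.2279[hold]; j=3 S=154.0746 intr=0.0000 cont=0.2481 V=0.2481[hold]; j=4 S=179.9226 intr=0.0000 cont=0.0000 V=0.0000[hold]  S*(4)=96.7536
k=3: j=0 S=104.5549 intr=17.1451 cont=15.7944 V=17.1451[EX]; j=1 S=122.0954 intr=0.0000 cont=5.2503 V=5.2503[hold]; j=2 S=142.5784 intr=0.0000 cont=1.0575 V=1.0575[hold]; j=3 S=166.4978 intr=0.0000 cont=0.1019 V=0.1019[hold]  S*(3)=104.5549
k=2: j=0 S=112.9853 intr=8.7147 cont=10.0545 V=10.0545[hold]; j=1 S=131.9400 intr=0.0000 cont=2.7633 V=2.7633[hold]; j=2 S=154.0746 intr=0.0000 cont=0.4929 V=0.4929[hold]  S*(2)=-
k=1: j=0 S=122.0954 intr=0.0000 cont=5.7153 V=5.7153[hold]; j=1 S=142.5784 intr=0.0000 cont=1.4178 V=1.4178[hold]  S*(1)=-
k=0: j=0 S=131.9400 intr=0.0000 cont=3.1610 V=3.1610[hold]  S*(0)=-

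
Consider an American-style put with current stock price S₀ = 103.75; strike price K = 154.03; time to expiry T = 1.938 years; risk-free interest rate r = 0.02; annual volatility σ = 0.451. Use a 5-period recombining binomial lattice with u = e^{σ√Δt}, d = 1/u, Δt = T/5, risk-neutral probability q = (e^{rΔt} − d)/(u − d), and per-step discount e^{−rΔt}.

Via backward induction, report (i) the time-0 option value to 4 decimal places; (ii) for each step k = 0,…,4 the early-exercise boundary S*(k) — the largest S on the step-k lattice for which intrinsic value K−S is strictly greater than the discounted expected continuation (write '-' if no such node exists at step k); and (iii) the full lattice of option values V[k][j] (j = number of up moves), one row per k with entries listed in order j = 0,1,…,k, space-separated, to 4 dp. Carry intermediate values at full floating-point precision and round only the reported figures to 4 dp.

Δt=0.38760, u=1.32416, d=0.75519, q=0.44394, disc=e^(-rΔt)=0.99228
k=5 terminal: V=max(K-S,0) → 128.5453 109.3449 75.6787 16.6480 0.0000 0.0000
k=4: j=0 S=33.7459 intr=120.2841 cont=119.0947 V=120.2841[EX]; j=1 S=59.1704 intr=94.8596 cont=93.6702 V=94.8596[EX]; j=2 S=103.7500 intr=50.2800 cont=49.0906 V=50.2800[EX]; j=3 S=181.9164 intr=0.0000 cont=9.1858 V=9.1858[hold]; j=4 S=318.9741 intr=0.0000 cont=0.0000 V=0.0000[hold]  S*(4)=103.7500
k=3: j=0 S=44.6851 intr=109.3449 cont=108.1555 V=109.3449[EX]; j=1 S=78.3513 intr=75.6787 cont=74.4893 V=75.6787[EX]; j=2 S=137.3820 intr=16.6480 cont=31.7893 V=31.7893[hold]; j=3 S=240.8871 intr=0.0000 cont=5.0684 V=5.0684[hold]  S*(3)=78.3513
k=2: j=0 S=59.1704 intr=94.8596 cont=93.6702 V=94.8596[EX]; j=1 S=103.7500 intr=50.2800 cont=55.7605 V=55.7605[hold]; j=2 S=181.9164 intr=0.0000 cont=19.7729 V=19.7729[hold]  S*(2)=59.1704
k=1: j=0 S=78.3513 intr=75.6787 cont=76.9035 V=76.9035[hold]; j=1 S=137.3820 intr=16.6480 cont=39.4770 V=39.4770[hold]  S*(1)=-
k=0: j=0 S=103.7500 intr=50.2800 cont=59.8228 V=59.8228[hold]  S*(0)=-

price = 59.8228
boundary = - - 59.1704 78.3513 103.7500
tree:
59.8228
76.9035 39.4770
94.8596 55.7605 19.7729
109.3449 75.6787 31.7893 5.0684
120.2841 94.8596 50.2800 9.1858 0.0000
128.5453 109.3449 75.6787 16.6480 0.0000 0.0000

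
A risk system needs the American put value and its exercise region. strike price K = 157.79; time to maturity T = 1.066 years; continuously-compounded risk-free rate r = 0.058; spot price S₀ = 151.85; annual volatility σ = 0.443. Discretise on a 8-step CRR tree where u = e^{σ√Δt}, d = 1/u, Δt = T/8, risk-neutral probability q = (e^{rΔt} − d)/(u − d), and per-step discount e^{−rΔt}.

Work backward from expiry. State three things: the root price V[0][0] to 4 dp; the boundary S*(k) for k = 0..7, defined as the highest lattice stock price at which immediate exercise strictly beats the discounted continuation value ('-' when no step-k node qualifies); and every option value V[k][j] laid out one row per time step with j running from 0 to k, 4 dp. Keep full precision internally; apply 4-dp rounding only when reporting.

price = 26.7679
boundary = - - - 93.4814 79.5235 93.4814 109.8892 129.1769
tree:
26.7679
37.0399 16.2264
49.6748 24.1392 8.0354
64.3086 34.8421 13.0952 2.7600
78.2665 48.4478 20.8694 5.0020 0.4097
90.1403 64.3086 32.2849 9.0119 0.7995 0.0000
100.2413 78.2665 47.9008 16.1242 1.5601 0.0000 0.0000
108.8340 90.1403 64.3086 28.6131 3.0441 0.0000 0.0000 0.0000
116.1437 100.2413 78.2665 47.9008 5.9400 0.0000 0.0000 0.0000 0.0000

Δt=0.13325, u=1.17552, d=0.85069, q=0.48354, disc=e^(-rΔt)=0.99230
k=8 terminal: V=max(K-S,0) → 116.1437 100.2413 78.2665 47.9008 5.9400 0.0000 0.0000 0.0000 0.0000
k=7: j=0 S=48.9560 intr=108.8340 cont=107.6192 V=108.8340[EX]; j=1 S=67.6497 intr=90.1403 cont=88.9256 V=90.1403[EX]; j=2 S=93.4814 intr=64.3086 cont=63.0938 V=64.3086[EX]; j=3 S=129.1769 intr=28.6131 cont=27.3983 V=28.6131[EX]; j=4 S=178.5026 intr=0.0000 cont=3.0441 V=3.0441[hold]; j=5 S=246.6632 intr=0.0000 cont=0.0000 V=0.0000[hold]; j=6 S=340.8505 intr=0.0000 cont=0.0000 V=0.0000[hold]; j=7 S=471.0030 intr=0.0000 cont=0.0000 V=0.0000[hold]  S*(7)=129.1769
k=6: j=0 S=57.5487 intr=100.2413 cont=99.0265 V=100.2413[EX]; j=1 S=79.5235 intr=78.2665 cont=77.0517 V=78.2665[EX]; j=2 S=109.8892 intr=47.9008 cont=46.6860 V=47.9008[EX]; j=3 S=151.8500 intr=5.9400 cont=16.1242 V=16.1242[hold]; j=4 S=209.8333 intr=0.0000 cont=1.5601 V=1.5601[hold]; j=5 S=289.9574 intr=0.0000 cont=0.0000 V=0.0000[hold]; j=6 S=400.6764 intr=0.0000 cont=0.0000 V=0.0000[hold]  S*(6)=109.8892
k=5: j=0 S=67.6497 intr=90.1403 cont=88.9256 V=90.1403[EX]; j=1 S=93.4814 intr=64.3086 cont=63.0938 V=64.3086[EX]; j=2 S=129.1769 intr=28.6131 cont=32.2849 V=32.2849[hold]; j=3 S=178.5026 intr=0.0000 cont=9.0119 V=9.0119[hold]; j=4 S=246.6632 intr=0.0000 cont=0.7995 V=0.7995[hold]; j=5 S=340.8505 intr=0.0000 cont=0.0000 V=0.0000[hold]  S*(5)=93.4814
k=4: j=0 S=79.5235 intr=78.2665 cont=77.0517 V=78.2665[EX]; j=1 S=109.8892 intr=47.9008 cont=48.4478 V=48.4478[hold]; j=2 S=151.8500 intr=5.9400 cont=20.8694 V=20.8694[hold]; j=3 S=209.8333 intr=0.0000 cont=5.0020 V=5.0020[hold]; j=4 S=289.9574 intr=0.0000 cont=0.4097 V=0.4097[hold]  S*(4)=79.5235
k=3: j=0 S=93.4814 intr=64.3086 cont=63.3563 V=64.3086[EX]; j=1 S=129.1769 intr=28.6131 cont=34.8421 V=34.8421[hold]; j=2 S=178.5026 intr=0.0000 cont=13.0952 V=13.0952[hold]; j=3 S=246.6632 intr=0.0000 cont=2.7600 V=2.7600[hold]  S*(3)=93.4814
k=2: j=0 S=109.8892 intr=47.9008 cont=49.6748 V=49.6748[hold]; j=1 S=151.8500 intr=5.9400 cont=24.1392 V=24.1392[hold]; j=2 S=209.8333 intr=0.0000 cont=8.0354 V=8.0354[hold]  S*(2)=-
k=1: j=0 S=129.1769 intr=28.6131 cont=37.0399 V=37.0399[hold]; j=1 S=178.5026 intr=0.0000 cont=16.2264 V=16.2264[hold]  S*(1)=-
k=0: j=0 S=151.8500 intr=5.9400 cont=26.7679 V=26.7679[hold]  S*(0)=-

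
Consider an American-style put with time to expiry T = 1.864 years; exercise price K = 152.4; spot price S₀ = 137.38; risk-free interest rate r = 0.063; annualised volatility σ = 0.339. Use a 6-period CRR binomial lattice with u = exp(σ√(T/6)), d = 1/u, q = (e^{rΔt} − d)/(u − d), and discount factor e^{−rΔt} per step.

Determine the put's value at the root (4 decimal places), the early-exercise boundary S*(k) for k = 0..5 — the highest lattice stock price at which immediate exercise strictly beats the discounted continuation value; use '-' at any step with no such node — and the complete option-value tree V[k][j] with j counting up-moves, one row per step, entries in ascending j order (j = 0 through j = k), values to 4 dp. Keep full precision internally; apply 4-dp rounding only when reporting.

price = 27.6354
boundary = - - 94.1464 77.9370 94.1464 113.7270
tree:
27.6354
40.8397 15.7689
58.2536 25.3620 6.9791
74.4630 39.3665 12.6219 1.7190
87.8816 58.2536 22.3866 3.5405 0.0000
98.9899 74.4630 38.6730 7.2924 0.0000 0.0000
108.1856 87.8816 58.2536 15.0200 0.0000 0.0000 0.0000

Δt=0.31067, u=1.20798, d=0.82783, q=0.50489, disc=e^(-rΔt)=0.98062
k=6 terminal: V=max(K-S,0) → 108.1856 87.8816 58.2536 15.0200 0.0000 0.0000 0.0000
k=5: j=0 S=53.4101 intr=98.9899 cont=96.0361 V=98.9899[EX]; j=1 S=77.9370 intr=74.4630 cont=71.5092 V=74.4630[EX]; j=2 S=113.7270 intr=38.6730 cont=35.7192 V=38.6730[EX]; j=3 S=165.9524 intr=0.0000 cont=7.2924 V=7.2924[hold]; j=4 S=242.1606 intr=0.0000 cont=0.0000 V=0.0000[hold]; j=5 S=353.3649 intr=0.0000 cont=0.0000 V=0.0000[hold]  S*(5)=113.7270
k=4: j=0 S=64.5184 intr=87.8816 cont=84.9278 V=87.8816[EX]; j=1 S=94.1464 intr=58.2536 cont=55.2999 V=58.2536[EX]; j=2 S=137.3800 intr=15.0200 cont=22.3866 V=22.3866[hold]; j=3 S=200.4673 intr=0.0000 cont=3.5405 V=3.5405[hold]; j=4 S=292.5253 intr=0.0000 cont=0.0000 V=0.0000[hold]  S*(4)=94.1464
k=3: j=0 S=77.9370 intr=74.4630 cont=71.5092 V=74.4630[EX]; j=1 S=113.7270 intr=38.6730 cont=39.3665 V=39.3665[hold]; j=2 S=165.9524 intr=0.0000 cont=12.6219 V=12.6219[hold]; j=3 S=242.1606 intr=0.0000 cont=1.7190 V=1.7190[hold]  S*(3)=77.9370
k=2: j=0 S=94.1464 intr=58.2536 cont=55.6432 V=58.2536[EX]; j=1 S=137.3800 intr=15.0200 cont=25.3620 V=25.3620[hold]; j=2 S=200.4673 intr=0.0000 cont=6.9791 V=6.9791[hold]  S*(2)=94.1464
k=1: j=0 S=113.7270 intr=38.6730 cont=40.8397 V=40.8397[hold]; j=1 S=165.9524 intr=0.0000 cont=15.7689 V=15.7689[hold]  S*(1)=-
k=0: j=0 S=137.3800 intr=15.0200 cont=27.6354 V=27.6354[hold]  S*(0)=-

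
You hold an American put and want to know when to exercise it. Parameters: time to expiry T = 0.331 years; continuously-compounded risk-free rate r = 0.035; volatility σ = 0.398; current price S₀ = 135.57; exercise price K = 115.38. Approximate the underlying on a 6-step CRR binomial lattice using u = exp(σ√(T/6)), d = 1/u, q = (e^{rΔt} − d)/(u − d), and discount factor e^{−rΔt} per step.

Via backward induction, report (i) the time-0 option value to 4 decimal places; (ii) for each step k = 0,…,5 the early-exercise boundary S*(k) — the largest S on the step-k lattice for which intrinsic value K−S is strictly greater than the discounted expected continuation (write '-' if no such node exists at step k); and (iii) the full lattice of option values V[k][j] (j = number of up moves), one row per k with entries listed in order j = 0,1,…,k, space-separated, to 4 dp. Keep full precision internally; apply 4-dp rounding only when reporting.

Δt=0.05517  u=1.09799  d=0.91076  q=0.48697  discount=0.99807
step 6 (expiry): payoffs max(K−S,0) = 38.0096 22.1037 2.9279 0.0000 0.0000 0.0000 0.0000
step 5: (k=5,j=0): S=84.9519, (K−S)⁺=30.4281, hold=30.2055 ⇒ V=30.4281 exercise | (k=5,j=1): S=102.4163, (K−S)⁺=12.9637, hold=12.7411 ⇒ V=12.9637 exercise | (k=5,j=2): S=123.4711, (K−S)⁺=0.0000, hold=1.4992 ⇒ V=1.4992 continue | (k=5,j=3): S=148.8544, (K−S)⁺=0.0000, hold=0.0000 ⇒ V=0.0000 continue | (k=5,j=4): S=179.4560, (K−S)⁺=0.0000, hold=0.0000 ⇒ V=0.0000 continue | (k=5,j=5): S=216.3486, (K−S)⁺=0.0000, hold=0.0000 ⇒ V=0.0000 continue  boundary S*=102.4163
step 4: (k=4,j=0): S=93.2763, (K−S)⁺=22.1037, hold=21.8812 ⇒ V=22.1037 exercise | (k=4,j=1): S=112.4521, (K−S)⁺=2.9279, hold=7.3666 ⇒ V=7.3666 continue | (k=4,j=2): S=135.5700, (K−S)⁺=0.0000, hold=0.7677 ⇒ V=0.7677 continue | (k=4,j=3): S=163.4405, (K−S)⁺=0.0000, hold=0.0000 ⇒ V=0.0000 continue | (k=4,j=4): S=197.0407, (K−S)⁺=0.0000, hold=0.0000 ⇒ V=0.0000 continue  boundary S*=93.2763
step 3: (k=3,j=0): S=102.4163, (K−S)⁺=12.9637, hold=14.8984 ⇒ V=14.8984 continue | (k=3,j=1): S=123.4711, (K−S)⁺=0.0000, hold=4.1451 ⇒ V=4.1451 continue | (k=3,j=2): S=148.8544, (K−S)⁺=0.0000, hold=0.3931 ⇒ V=0.3931 continue | (k=3,j=3): S=179.4560, (K−S)⁺=0.0000, hold=0.0000 ⇒ V=0.0000 continue  boundary S*=-
step 2: (k=2,j=0): S=112.4521, (K−S)⁺=2.9279, hold=9.6432 ⇒ V=9.6432 continue | (k=2,j=1): S=135.5700, (K−S)⁺=0.0000, hold=2.3135 ⇒ V=2.3135 continue | (k=2,j=2): S=163.4405, (K−S)⁺=0.0000, hold=0.2013 ⇒ V=0.2013 continue  boundary S*=-
step 1: (k=1,j=0): S=123.4711, (K−S)⁺=0.0000, hold=6.0622 ⇒ V=6.0622 continue | (k=1,j=1): S=148.8544, (K−S)⁺=0.0000, hold=1.2824 ⇒ V=1.2824 continue  boundary S*=-
step 0: (k=0,j=0): S=135.5700, (K−S)⁺=0.0000, hold=3.7274 ⇒ V=3.7274 continue  boundary S*=-

price = 3.7274
boundary = - - - - 93.2763 102.4163
tree:
3.7274
6.0622 1.2824
9.6432 2.3135 0.2013
14.8984 4.1451 0.3931 0.0000
22.1037 7.3666 0.7677 0.0000 0.0000
30.4281 12.9637 1.4992 0.0000 0.0000 0.0000
38.0096 22.1037 2.9279 0.0000 0.0000 0.0000 0.0000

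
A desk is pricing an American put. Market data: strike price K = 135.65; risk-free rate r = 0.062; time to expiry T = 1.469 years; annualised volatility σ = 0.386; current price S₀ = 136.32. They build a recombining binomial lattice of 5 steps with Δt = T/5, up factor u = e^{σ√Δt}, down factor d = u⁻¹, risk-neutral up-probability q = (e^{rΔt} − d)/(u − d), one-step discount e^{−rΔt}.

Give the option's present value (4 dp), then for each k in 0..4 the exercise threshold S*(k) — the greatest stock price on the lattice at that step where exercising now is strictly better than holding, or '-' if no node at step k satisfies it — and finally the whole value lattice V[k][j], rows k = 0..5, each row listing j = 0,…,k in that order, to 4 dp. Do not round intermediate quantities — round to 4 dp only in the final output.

Δt=0.29380  u=1.23272  d=0.81121  q=0.49149  discount=0.98195
step 5 (expiry): payoffs max(K−S,0) = 87.7612 62.8780 25.0655 0.0000 0.0000 0.0000
step 4: (k=4,j=0): S=59.0335, (K−S)⁺=76.6165, hold=74.1679 ⇒ V=76.6165 exercise | (k=4,j=1): S=89.7076, (K−S)⁺=45.9424, hold=43.4938 ⇒ V=45.9424 exercise | (k=4,j=2): S=136.3200, (K−S)⁺=0.0000, hold=12.5158 ⇒ V=12.5158 continue | (k=4,j=3): S=207.1524, (K−S)⁺=0.0000, hold=0.0000 ⇒ V=0.0000 continue | (k=4,j=4): S=314.7896, (K−S)⁺=0.0000, hold=0.0000 ⇒ V=0.0000 continue  boundary S*=89.7076
step 3: (k=3,j=0): S=72.7720, (K−S)⁺=62.8780, hold=60.4295 ⇒ V=62.8780 exercise | (k=3,j=1): S=110.5845, (K−S)⁺=25.0655, hold=28.9807 ⇒ V=28.9807 continue | (k=3,j=2): S=168.0447, (K−S)⁺=0.0000, hold=6.2495 ⇒ V=6.2495 continue | (k=3,j=3): S=255.3613, (K−S)⁺=0.0000, hold=0.0000 ⇒ V=0.0000 continue  boundary S*=72.7720
step 2: (k=2,j=0): S=89.7076, (K−S)⁺=45.9424, hold=45.3834 ⇒ V=45.9424 exercise | (k=2,j=1): S=136.3200, (K−S)⁺=0.0000, hold=17.4870 ⇒ V=17.4870 continue | (k=2,j=2): S=207.1524, (K−S)⁺=0.0000, hold=3.1205 ⇒ V=3.1205 continue  boundary S*=89.7076
step 1: (k=1,j=0): S=110.5845, (K−S)⁺=25.0655, hold=31.3799 ⇒ V=31.3799 continue | (k=1,j=1): S=168.0447, (K−S)⁺=0.0000, hold=10.2377 ⇒ V=10.2377 continue  boundary S*=-
step 0: (k=0,j=0): S=136.3200, (K−S)⁺=0.0000, hold=20.6098 ⇒ V=20.6098 continue  boundary S*=-

price = 20.6098
boundary = - - 89.7076 72.7720 89.7076
tree:
20.6098
31.3799 10.2377
45.9424 17.4870 3.1205
62.8780 28.9807 6.2495 0.0000
76.6165 45.9424 12.5158 0.0000 0.0000
87.7612 62.8780 25.0655 0.0000 0.0000 0.0000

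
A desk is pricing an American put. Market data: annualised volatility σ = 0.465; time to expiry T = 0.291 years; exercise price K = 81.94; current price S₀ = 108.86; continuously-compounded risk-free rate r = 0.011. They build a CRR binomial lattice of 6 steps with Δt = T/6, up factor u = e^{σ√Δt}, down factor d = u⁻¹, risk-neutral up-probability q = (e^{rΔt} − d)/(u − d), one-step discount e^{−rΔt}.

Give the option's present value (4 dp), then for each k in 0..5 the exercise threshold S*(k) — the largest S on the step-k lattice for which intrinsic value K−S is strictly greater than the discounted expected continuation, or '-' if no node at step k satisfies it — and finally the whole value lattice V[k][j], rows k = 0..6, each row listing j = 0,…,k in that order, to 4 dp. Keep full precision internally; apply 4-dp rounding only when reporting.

Δt=0.04850, u=1.10783, d=0.90266, q=0.47702, disc=e^(-rΔt)=0.99947
k=6 terminal: V=max(K-S,0) → 23.0525 9.6678 0.0000 0.0000 0.0000 0.0000 0.0000
k=5: j=0 S=65.2375 intr=16.7025 cont=16.6588 V=16.7025[EX]; j=1 S=80.0656 intr=1.8744 cont=5.0533 V=5.0533[hold]; j=2 S=98.2639 intr=0.0000 cont=0.0000 V=0.0000[hold]; j=3 S=120.5987 intr=0.0000 cont=0.0000 V=0.0000[hold]; j=4 S=148.0100 intr=0.0000 cont=0.0000 V=0.0000[hold]; j=5 S=181.6516 intr=0.0000 cont=0.0000 V=0.0000[hold]  S*(5)=65.2375
k=4: j=0 S=72.2722 intr=9.6678 cont=11.1396 V=11.1396[hold]; j=1 S=88.6992 intr=0.0000 cont=2.6414 V=2.6414[hold]; j=2 S=108.8600 intr=0.0000 cont=0.0000 V=0.0000[hold]; j=3 S=133.6032 intr=0.0000 cont=0.0000 V=0.0000[hold]; j=4 S=163.9703 intr=0.0000 cont=0.0000 V=0.0000[hold]  S*(4)=-
k=3: j=0 S=80.0656 intr=1.8744 cont=7.0820 V=7.0820[hold]; j=1 S=98.2639 intr=0.0000 cont=1.3806 V=1.3806[hold]; j=2 S=120.5987 intr=0.0000 cont=0.0000 V=0.0000[hold]; j=3 S=148.0100 intr=0.0000 cont=0.0000 V=0.0000[hold]  S*(3)=-
k=2: j=0 S=88.6992 intr=0.0000 cont=4.3600 V=4.3600[hold]; j=1 S=108.8600 intr=0.0000 cont=0.7217 V=0.7217[hold]; j=2 S=133.6032 intr=0.0000 cont=0.0000 V=0.0000[hold]  S*(2)=-
k=1: j=0 S=98.2639 intr=0.0000 cont=2.6230 V=2.6230[hold]; j=1 S=120.5987 intr=0.0000 cont=0.3772 V=0.3772[hold]  S*(1)=-
k=0: j=0 S=108.8600 intr=0.0000 cont=1.5509 V=1.5509[hold]  S*(0)=-

price = 1.5509
boundary = - - - - - 65.2375
tree:
1.5509
2.6230 0.3772
4.3600 0.7217 0.0000
7.0820 1.3806 0.0000 0.0000
11.1396 2.6414 0.0000 0.0000 0.0000
16.7025 5.0533 0.0000 0.0000 0.0000 0.0000
23.0525 9.6678 0.0000 0.0000 0.0000 0.0000 0.0000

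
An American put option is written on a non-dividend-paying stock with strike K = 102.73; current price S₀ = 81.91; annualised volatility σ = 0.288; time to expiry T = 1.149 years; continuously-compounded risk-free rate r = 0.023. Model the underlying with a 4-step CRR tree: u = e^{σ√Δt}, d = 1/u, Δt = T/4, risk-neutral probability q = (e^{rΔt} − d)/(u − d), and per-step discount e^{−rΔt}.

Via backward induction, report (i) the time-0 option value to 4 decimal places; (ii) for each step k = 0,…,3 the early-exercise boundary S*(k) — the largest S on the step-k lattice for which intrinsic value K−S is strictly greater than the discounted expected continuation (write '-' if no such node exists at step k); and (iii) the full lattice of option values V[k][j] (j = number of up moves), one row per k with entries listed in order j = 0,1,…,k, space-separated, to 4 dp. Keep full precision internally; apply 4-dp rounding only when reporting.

Δt=0.28725, u=1.16691, d=0.85697, q=0.48287, disc=e^(-rΔt)=0.99342
k=4 terminal: V=max(K-S,0) → 58.5533 42.5759 20.8200 0.0000 0.0000
k=3: j=0 S=51.5501 intr=51.1799 cont=50.5034 V=51.1799[EX]; j=1 S=70.1942 intr=32.5358 cont=31.8593 V=32.5358[EX]; j=2 S=95.5813 intr=7.1487 cont=10.6957 V=10.6957[hold]; j=3 S=130.1500 intr=0.0000 cont=0.0000 V=0.0000[hold]  S*(3)=70.1942
k=2: j=0 S=60.1541 intr=42.5759 cont=41.8994 V=42.5759[EX]; j=1 S=81.9100 intr=20.8200 cont=21.8450 V=21.8450[hold]; j=2 S=111.5343 intr=0.0000 cont=5.4946 V=5.4946[hold]  S*(2)=60.1541
k=1: j=0 S=70.1942 intr=32.5358 cont=32.3510 V=32.5358[EX]; j=1 S=95.5813 intr=7.1487 cont=13.8579 V=13.8579[hold]  S*(1)=70.1942
k=0: j=0 S=81.9100 intr=20.8200 cont=23.3619 V=23.3619[hold]  S*(0)=-

price = 23.3619
boundary = - 70.1942 60.1541 70.1942
tree:
23.3619
32.5358 13.8579
42.5759 21.8450 5.4946
51.1799 32.5358 10.6957 0.0000
58.5533 42.5759 20.8200 0.0000 0.0000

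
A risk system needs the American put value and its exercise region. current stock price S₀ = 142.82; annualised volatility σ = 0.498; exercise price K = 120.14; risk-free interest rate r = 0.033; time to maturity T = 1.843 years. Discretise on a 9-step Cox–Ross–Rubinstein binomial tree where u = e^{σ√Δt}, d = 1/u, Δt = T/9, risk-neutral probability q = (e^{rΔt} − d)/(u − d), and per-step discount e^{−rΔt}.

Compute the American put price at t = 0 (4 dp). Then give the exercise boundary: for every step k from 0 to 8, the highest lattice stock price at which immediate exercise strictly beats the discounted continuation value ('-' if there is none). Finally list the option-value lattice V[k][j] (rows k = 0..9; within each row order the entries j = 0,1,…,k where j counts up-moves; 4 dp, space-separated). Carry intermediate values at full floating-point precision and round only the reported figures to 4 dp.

price = 21.5012
boundary = - - - - 57.9835 46.2842 57.9835 72.6399 91.0011
tree:
21.5012
29.2885 12.6335
38.8516 18.4414 5.9697
49.9941 26.2829 9.4648 1.9353
62.1565 36.3871 14.7532 3.3668 0.2754
73.8558 48.6130 22.5040 5.8290 0.5124 0.0000
83.1945 62.1565 33.3564 10.0358 0.9531 0.0000 0.0000
90.6489 73.8558 47.5001 17.1666 1.7732 0.0000 0.0000 0.0000
96.5993 83.1945 62.1565 29.1389 3.2987 0.0000 0.0000 0.0000 0.0000
101.3491 90.6489 73.8558 47.5001 6.1366 0.0000 0.0000 0.0000 0.0000 0.0000

Δt=0.20478, u=1.25277, d=0.79823, q=0.45882, disc=e^(-rΔt)=0.99327
k=9 terminal: V=max(K-S,0) → 101.3491 90.6489 73.8558 47.5001 6.1366 0.0000 0.0000 0.0000 0.0000 0.0000
k=8: j=0 S=23.5407 intr=96.5993 cont=95.7902 V=96.5993[EX]; j=1 S=36.9455 intr=83.1945 cont=82.3854 V=83.1945[EX]; j=2 S=57.9835 intr=62.1565 cont=61.3474 V=62.1565[EX]; j=3 S=91.0011 intr=29.1389 cont=28.3298 V=29.1389[EX]; j=4 S=142.8200 intr=0.0000 cont=3.2987 V=3.2987[hold]; j=5 S=224.1463 intr=0.0000 cont=0.0000 V=0.0000[hold]; j=6 S=351.7823 intr=0.0000 cont=0.0000 V=0.0000[hold]; j=7 S=552.0983 intr=0.0000 cont=0.0000 V=0.0000[hold]; j=8 S=866.4807 intr=0.0000 cont=0.0000 V=0.0000[hold]  S*(8)=91.0011
k=7: j=0 S=29.4911 intr=90.6489 cont=89.8398 V=90.6489[EX]; j=1 S=46.2842 intr=73.8558 cont=73.0467 V=73.8558[EX]; j=2 S=72.6399 intr=47.5001 cont=46.6910 V=47.5001[EX]; j=3 S=114.0034 intr=6.1366 cont=17.1666 V=17.1666[hold]; j=4 S=178.9206 intr=0.0000 cont=1.7732 V=1.7732[hold]; j=5 S=280.8036 intr=0.0000 cont=0.0000 V=0.0000[hold]; j=6 S=440.7022 intr=0.0000 cont=0.0000 V=0.0000[hold]; j=7 S=691.6521 intr=0.0000 cont=0.0000 V=0.0000[hold]  S*(7)=72.6399
k=6: j=0 S=36.9455 intr=83.1945 cont=82.3854 V=83.1945[EX]; j=1 S=57.9835 intr=62.1565 cont=61.3474 V=62.1565[EX]; j=2 S=91.0011 intr=29.1389 cont=33.3564 V=33.3564[hold]; j=3 S=142.8200 intr=0.0000 cont=10.0358 V=10.0358[hold]; j=4 S=224.1463 intr=0.0000 cont=0.9531 V=0.9531[hold]; j=5 S=351.7823 intr=0.0000 cont=0.0000 V=0.0000[hold]; j=6 S=552.0983 intr=0.0000 cont=0.0000 V=0.0000[hold]  S*(6)=57.9835
k=5: j=0 S=46.2842 intr=73.8558 cont=73.0467 V=73.8558[EX]; j=1 S=72.6399 intr=47.5001 cont=48.6130 V=48.6130[hold]; j=2 S=114.0034 intr=6.1366 cont=22.5040 V=22.5040[hold]; j=3 S=178.9206 intr=0.0000 cont=5.8290 V=5.8290[hold]; j=4 S=280.8036 intr=0.0000 cont=0.5124 V=0.5124[hold]; j=5 S=440.7022 intr=0.0000 cont=0.0000 V=0.0000[hold]  S*(5)=46.2842
k=4: j=0 S=57.9835 intr=62.1565 cont=61.8546 V=62.1565[EX]; j=1 S=91.0011 intr=29.1389 cont=36.3871 V=36.3871[hold]; j=2 S=142.8200 intr=0.0000 cont=14.7532 V=14.7532[hold]; j=3 S=224.1463 intr=0.0000 cont=3.3668 V=3.3668[hold]; j=4 S=351.7823 intr=0.0000 cont=0.2754 V=0.2754[hold]  S*(4)=57.9835
k=3: j=0 S=72.6399 intr=47.5001 cont=49.9941 V=49.9941[hold]; j=1 S=114.0034 intr=6.1366 cont=26.2829 V=26.2829[hold]; j=2 S=178.9206 intr=0.0000 cont=9.4648 V=9.4648[hold]; j=3 S=280.8036 intr=0.0000 cont=1.9353 V=1.9353[hold]  S*(3)=-
k=2: j=0 S=91.0011 intr=29.1389 cont=38.8516 V=38.8516[hold]; j=1 S=142.8200 intr=0.0000 cont=18.4414 V=18.4414[hold]; j=2 S=224.1463 intr=0.0000 cont=5.9697 V=5.9697[hold]  S*(2)=-
k=1: j=0 S=114.0034 intr=6.1366 cont=29.2885 V=29.2885[hold]; j=1 S=178.9206 intr=0.0000 cont=12.6335 V=12.6335[hold]  S*(1)=-
k=0: j=0 S=142.8200 intr=0.0000 cont=21.5012 V=21.5012[hold]  S*(0)=-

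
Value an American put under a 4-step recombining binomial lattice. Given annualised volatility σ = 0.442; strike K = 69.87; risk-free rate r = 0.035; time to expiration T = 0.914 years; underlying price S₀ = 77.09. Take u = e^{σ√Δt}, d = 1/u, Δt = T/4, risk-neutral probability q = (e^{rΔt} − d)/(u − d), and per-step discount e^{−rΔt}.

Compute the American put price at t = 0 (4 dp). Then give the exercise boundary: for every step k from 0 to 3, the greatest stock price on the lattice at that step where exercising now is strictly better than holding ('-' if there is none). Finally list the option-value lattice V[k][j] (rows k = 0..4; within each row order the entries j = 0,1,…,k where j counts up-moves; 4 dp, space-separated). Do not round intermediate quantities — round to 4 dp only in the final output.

price = 8.2870
boundary = - - - 40.8997
tree:
8.2870
13.1410 2.8725
20.0787 5.4249 0.0000
28.9703 10.2451 0.0000 0.0000
36.7598 19.3481 0.0000 0.0000 0.0000

Δt=0.22850  u=1.23526  d=0.80954  q=0.46624  discount=0.99203
step 4 (expiry): payoffs max(K−S,0) = 36.7598 19.3481 0.0000 0.0000 0.0000
step 3: (k=3,j=0): S=40.8997, (K−S)⁺=28.9703, hold=28.4137 ⇒ V=28.9703 exercise | (k=3,j=1): S=62.4078, (K−S)⁺=7.4622, hold=10.2451 ⇒ V=10.2451 continue | (k=3,j=2): S=95.2264, (K−S)⁺=0.0000, hold=0.0000 ⇒ V=0.0000 continue | (k=3,j=3): S=145.3034, (K−S)⁺=0.0000, hold=0.0000 ⇒ V=0.0000 continue  boundary S*=40.8997
step 2: (k=2,j=0): S=50.5219, (K−S)⁺=19.3481, hold=20.0787 ⇒ V=20.0787 continue | (k=2,j=1): S=77.0900, (K−S)⁺=0.0000, hold=5.4249 ⇒ V=5.4249 continue | (k=2,j=2): S=117.6296, (K−S)⁺=0.0000, hold=0.0000 ⇒ V=0.0000 continue  boundary S*=-
step 1: (k=1,j=0): S=62.4078, (K−S)⁺=7.4622, hold=13.1410 ⇒ V=13.1410 continue | (k=1,j=1): S=95.2264, (K−S)⁺=0.0000, hold=2.8725 ⇒ V=2.8725 continue  boundary S*=-
step 0: (k=0,j=0): S=77.0900, (K−S)⁺=0.0000, hold=8.2870 ⇒ V=8.2870 continue  boundary S*=-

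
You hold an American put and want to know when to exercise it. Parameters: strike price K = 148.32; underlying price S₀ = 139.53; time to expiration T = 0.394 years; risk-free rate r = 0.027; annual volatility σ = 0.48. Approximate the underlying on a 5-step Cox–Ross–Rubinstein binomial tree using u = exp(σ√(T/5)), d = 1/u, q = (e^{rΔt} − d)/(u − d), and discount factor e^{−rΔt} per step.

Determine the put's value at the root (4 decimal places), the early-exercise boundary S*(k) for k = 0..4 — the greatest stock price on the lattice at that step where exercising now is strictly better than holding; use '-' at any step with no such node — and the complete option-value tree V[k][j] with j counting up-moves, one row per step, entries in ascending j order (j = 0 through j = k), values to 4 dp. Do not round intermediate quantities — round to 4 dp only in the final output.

price = 21.6468
boundary = - - - 93.1352 106.5692
tree:
21.6468
30.9441 11.4370
42.4172 18.3637 3.8092
55.1848 28.4534 7.2607 0.0000
66.9253 41.7508 13.8394 0.0000 0.0000
77.1859 55.1848 26.3790 0.0000 0.0000 0.0000

Δt=0.07880  u=1.14424  d=0.87394  q=0.47424  discount=0.99787
step 5 (expiry): payoffs max(K−S,0) = 77.1859 55.1848 26.3790 0.0000 0.0000 0.0000
step 4: (k=4,j=0): S=81.3947, (K−S)⁺=66.9253, hold=66.6101 ⇒ V=66.9253 exercise | (k=4,j=1): S=106.5692, (K−S)⁺=41.7508, hold=41.4355 ⇒ V=41.7508 exercise | (k=4,j=2): S=139.5300, (K−S)⁺=8.7900, hold=13.8394 ⇒ V=13.8394 continue | (k=4,j=3): S=182.6852, (K−S)⁺=0.0000, hold=0.0000 ⇒ V=0.0000 continue | (k=4,j=4): S=239.1879, (K−S)⁺=0.0000, hold=0.0000 ⇒ V=0.0000 continue  boundary S*=106.5692
step 3: (k=3,j=0): S=93.1352, (K−S)⁺=55.1848, hold=54.8696 ⇒ V=55.1848 exercise | (k=3,j=1): S=121.9410, (K−S)⁺=26.3790, hold=28.4534 ⇒ V=28.4534 continue | (k=3,j=2): S=159.6561, (K−S)⁺=0.0000, hold=7.2607 ⇒ V=7.2607 continue | (k=3,j=3): S=209.0361, (K−S)⁺=0.0000, hold=0.0000 ⇒ V=0.0000 continue  boundary S*=93.1352
step 2: (k=2,j=0): S=106.5692, (K−S)⁺=41.7508, hold=42.4172 ⇒ V=42.4172 continue | (k=2,j=1): S=139.5300, (K−S)⁺=8.7900, hold=18.3637 ⇒ V=18.3637 continue | (k=2,j=2): S=182.6852, (K−S)⁺=0.0000, hold=3.8092 ⇒ V=3.8092 continue  boundary S*=-
step 1: (k=1,j=0): S=121.9410, (K−S)⁺=26.3790, hold=30.9441 ⇒ V=30.9441 continue | (k=1,j=1): S=159.6561, (K−S)⁺=0.0000, hold=11.4370 ⇒ V=11.4370 continue  boundary S*=-
step 0: (k=0,j=0): S=139.5300, (K−S)⁺=8.7900, hold=21.6468 ⇒ V=21.6468 continue  boundary S*=-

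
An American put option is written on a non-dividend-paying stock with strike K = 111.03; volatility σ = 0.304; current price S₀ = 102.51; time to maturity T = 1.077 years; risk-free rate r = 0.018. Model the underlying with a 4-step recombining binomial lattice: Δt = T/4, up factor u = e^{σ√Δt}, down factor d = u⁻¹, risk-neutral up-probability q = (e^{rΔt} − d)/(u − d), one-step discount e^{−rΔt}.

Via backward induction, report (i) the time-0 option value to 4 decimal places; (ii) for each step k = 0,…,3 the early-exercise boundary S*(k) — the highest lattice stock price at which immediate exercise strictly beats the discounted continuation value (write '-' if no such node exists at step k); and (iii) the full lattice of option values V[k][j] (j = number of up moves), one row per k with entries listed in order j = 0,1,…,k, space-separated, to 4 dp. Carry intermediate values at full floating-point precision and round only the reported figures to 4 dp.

Δt=0.26925, u=1.17087, d=0.85407, q=0.47598, disc=e^(-rΔt)=0.99517
k=4 terminal: V=max(K-S,0) → 56.4872 36.2558 8.5200 0.0000 0.0000
k=3: j=0 S=63.8623 intr=47.1677 cont=46.6309 V=47.1677[EX]; j=1 S=87.5506 intr=23.4794 cont=22.9426 V=23.4794[EX]; j=2 S=120.0255 intr=0.0000 cont=4.4431 V=4.4431[hold]; j=3 S=164.5461 intr=0.0000 cont=0.0000 V=0.0000[hold]  S*(3)=87.5506
k=2: j=0 S=74.7742 intr=36.2558 cont=35.7190 V=36.2558[EX]; j=1 S=102.5100 intr=8.5200 cont=14.3487 V=14.3487[hold]; j=2 S=140.5337 intr=0.0000 cont=2.3170 V=2.3170[hold]  S*(2)=74.7742
k=1: j=0 S=87.5506 intr=23.4794 cont=25.7036 V=25.7036[hold]; j=1 S=120.0255 intr=0.0000 cont=8.5802 V=8.5802[hold]  S*(1)=-
k=0: j=0 S=102.5100 intr=8.5200 cont=17.4683 V=17.4683[hold]  S*(0)=-

price = 17.4683
boundary = - - 74.7742 87.5506
tree:
17.4683
25.7036 8.5802
36.2558 14.3487 2.3170
47.1677 23.4794 4.4431 0.0000
56.4872 36.2558 8.5200 0.0000 0.0000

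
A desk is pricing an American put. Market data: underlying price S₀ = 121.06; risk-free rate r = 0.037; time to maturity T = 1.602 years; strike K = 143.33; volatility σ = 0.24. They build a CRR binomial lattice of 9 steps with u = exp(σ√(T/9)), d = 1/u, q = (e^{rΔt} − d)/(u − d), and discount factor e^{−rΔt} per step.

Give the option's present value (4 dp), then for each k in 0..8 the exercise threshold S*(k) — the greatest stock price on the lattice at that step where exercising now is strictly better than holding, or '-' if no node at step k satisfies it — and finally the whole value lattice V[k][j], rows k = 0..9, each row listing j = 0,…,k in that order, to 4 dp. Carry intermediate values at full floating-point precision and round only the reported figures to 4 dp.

Δt=0.17800, u=1.10656, d=0.90370, q=0.50728, disc=e^(-rΔt)=0.99344
k=9 terminal: V=max(K-S,0) → 94.6640 83.7397 70.3631 53.9839 33.9279 9.3698 0.0000 0.0000 0.0000 0.0000
k=8: j=0 S=53.8519 intr=89.4781 cont=88.5372 V=89.4781[EX]; j=1 S=65.9403 intr=77.3897 cont=76.4488 V=77.3897[EX]; j=2 S=80.7422 intr=62.5878 cont=61.6469 V=62.5878[EX]; j=3 S=98.8669 intr=44.4631 cont=43.5223 V=44.4631[EX]; j=4 S=121.0600 intr=22.2700 cont=21.3291 V=22.2700[EX]; j=5 S=148.2349 intr=0.0000 cont=4.5864 V=4.5864[hold]; j=6 S=181.5100 intr=0.0000 cont=0.0000 V=0.0000[hold]; j=7 S=222.2545 intr=0.0000 cont=0.0000 V=0.0000[hold]; j=8 S=272.1450 intr=0.0000 cont=0.0000 V=0.0000[hold]  S*(8)=121.0600
k=7: j=0 S=59.5903 intr=83.7397 cont=82.7988 V=83.7397[EX]; j=1 S=72.9669 intr=70.3631 cont=69.4222 V=70.3631[EX]; j=2 S=89.3461 intr=53.9839 cont=53.0430 V=53.9839[EX]; j=3 S=109.4021 intr=33.9279 cont=32.9870 V=33.9279[EX]; j=4 S=133.9602 intr=9.3698 cont=13.2121 V=13.2121[hold]; j=5 S=164.0309 intr=0.0000 cont=2.2450 V=2.2450[hold]; j=6 S=200.8517 intr=0.0000 cont=0.0000 V=0.0000[hold]; j=7 S=245.9379 intr=0.0000 cont=0.0000 V=0.0000[hold]  S*(7)=109.4021
k=6: j=0 S=65.9403 intr=77.3897 cont=76.4488 V=77.3897[EX]; j=1 S=80.7422 intr=62.5878 cont=61.6469 V=62.5878[EX]; j=2 S=98.8669 intr=44.4631 cont=43.5223 V=44.4631[EX]; j=3 S=121.0600 intr=22.2700 cont=23.2655 V=23.2655[hold]; j=4 S=148.2349 intr=0.0000 cont=7.5985 V=7.5985[hold]; j=5 S=181.5100 intr=0.0000 cont=1.0989 V=1.0989[hold]; j=6 S=222.2545 intr=0.0000 cont=0.0000 V=0.0000[hold]  S*(6)=98.8669
k=5: j=0 S=72.9669 intr=70.3631 cont=69.4222 V=70.3631[EX]; j=1 S=89.3461 intr=53.9839 cont=53.0430 V=53.9839[EX]; j=2 S=109.4021 intr=33.9279 cont=33.4887 V=33.9279[EX]; j=3 S=133.9602 intr=9.3698 cont=15.2174 V=15.2174[hold]; j=4 S=164.0309 intr=0.0000 cont=4.2731 V=4.2731[hold]; j=5 S=200.8517 intr=0.0000 cont=0.5379 V=0.5379[hold]  S*(5)=109.4021
k=4: j=0 S=80.7422 intr=62.5878 cont=61.6469 V=62.5878[EX]; j=1 S=98.8669 intr=44.4631 cont=43.5223 V=44.4631[EX]; j=2 S=121.0600 intr=22.2700 cont=24.2760 V=24.2760[hold]; j=3 S=148.2349 intr=0.0000 cont=9.6021 V=9.6021[hold]; j=4 S=181.5100 intr=0.0000 cont=2.3627 V=2.3627[hold]  S*(4)=98.8669
k=3: j=0 S=89.3461 intr=53.9839 cont=53.0430 V=53.9839[EX]; j=1 S=109.4021 intr=33.9279 cont=33.9979 V=33.9979[hold]; j=2 S=133.9602 intr=9.3698 cont=16.7217 V=16.7217[hold]; j=3 S=164.0309 intr=0.0000 cont=5.8908 V=5.8908[hold]  S*(3)=89.3461
k=2: j=0 S=98.8669 intr=44.4631 cont=43.5576 V=44.4631[EX]; j=1 S=121.0600 intr=22.2700 cont=25.0684 V=25.0684[hold]; j=2 S=148.2349 intr=0.0000 cont=11.1537 V=11.1537[hold]  S*(2)=98.8669
k=1: j=0 S=109.4021 intr=33.9279 cont=34.3973 V=34.3973[hold]; j=1 S=133.9602 intr=9.3698 cont=17.8915 V=17.8915[hold]  S*(1)=-
k=0: j=0 S=121.0600 intr=22.2700 cont=25.8534 V=25.8534[hold]  S*(0)=-

price = 25.8534
boundary = - - 98.8669 89.3461 98.8669 109.4021 98.8669 109.4021 121.0600
tree:
25.8534
34.3973 17.8915
44.4631 25.0684 11.1537
53.9839 33.9979 16.7217 5.8908
62.5878 44.4631 24.2760 9.6021 2.3627
70.3631 53.9839 33.9279 15.2174 4.2731 0.5379
77.3897 62.5878 44.4631 23.2655 7.5985 1.0989 0.0000
83.7397 70.3631 53.9839 33.9279 13.2121 2.2450 0.0000 0.0000
89.4781 77.3897 62.5878 44.4631 22.2700 4.5864 0.0000 0.0000 0.0000
94.6640 83.7397 70.3631 53.9839 33.9279 9.3698 0.0000 0.0000 0.0000 0.0000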